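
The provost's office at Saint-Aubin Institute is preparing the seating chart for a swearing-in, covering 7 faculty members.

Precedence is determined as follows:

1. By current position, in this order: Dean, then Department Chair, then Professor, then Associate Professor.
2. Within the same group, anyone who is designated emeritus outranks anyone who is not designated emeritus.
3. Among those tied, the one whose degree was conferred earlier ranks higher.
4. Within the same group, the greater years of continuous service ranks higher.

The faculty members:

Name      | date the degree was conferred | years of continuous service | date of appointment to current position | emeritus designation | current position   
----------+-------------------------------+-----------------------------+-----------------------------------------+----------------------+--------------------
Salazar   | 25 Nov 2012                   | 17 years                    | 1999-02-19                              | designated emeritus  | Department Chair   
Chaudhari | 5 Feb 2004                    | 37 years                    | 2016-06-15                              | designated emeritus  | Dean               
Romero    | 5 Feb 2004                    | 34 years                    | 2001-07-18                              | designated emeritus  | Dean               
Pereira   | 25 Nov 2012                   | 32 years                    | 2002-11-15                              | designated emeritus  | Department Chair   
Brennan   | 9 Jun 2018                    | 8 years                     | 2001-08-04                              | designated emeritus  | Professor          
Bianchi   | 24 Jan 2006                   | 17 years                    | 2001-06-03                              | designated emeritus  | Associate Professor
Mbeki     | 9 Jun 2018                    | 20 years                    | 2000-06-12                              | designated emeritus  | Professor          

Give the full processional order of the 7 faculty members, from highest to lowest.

By current position: Chaudhari and Romero (Dean); then Pereira and Salazar (Department Chair); then Mbeki and Brennan (Professor); then Bianchi (Associate Professor).
Chaudhari and Romero are each designated emeritus, so the next rule applies.
Chaudhari and Romero both have date the degree was conferred 5 Feb 2004, so the next rule applies.
Among Chaudhari and Romero, by years of continuous service (higher first): Chaudhari (37 years) before Romero (34 years).
Pereira and Salazar are each designated emeritus, so the next rule applies.
Pereira and Salazar both have date the degree was conferred 25 Nov 2012, so the next rule applies.
Among Pereira and Salazar, by years of continuous service (higher first): Pereira (32 years) before Salazar (17 years).
Mbeki and Brennan are each designated emeritus, so the next rule applies.
Mbeki and Brennan both have date the degree was conferred 9 Jun 2018, so the next rule applies.
Among Mbeki and Brennan, by years of continuous service (higher first): Mbeki (20 years) before Brennan (8 years).
Full order: Chaudhari, Romero, Pereira, Salazar, Mbeki, Brennan, Bianchi.

Chaudhari, Romero, Pereira, Salazar, Mbeki, Brennan, Bianchi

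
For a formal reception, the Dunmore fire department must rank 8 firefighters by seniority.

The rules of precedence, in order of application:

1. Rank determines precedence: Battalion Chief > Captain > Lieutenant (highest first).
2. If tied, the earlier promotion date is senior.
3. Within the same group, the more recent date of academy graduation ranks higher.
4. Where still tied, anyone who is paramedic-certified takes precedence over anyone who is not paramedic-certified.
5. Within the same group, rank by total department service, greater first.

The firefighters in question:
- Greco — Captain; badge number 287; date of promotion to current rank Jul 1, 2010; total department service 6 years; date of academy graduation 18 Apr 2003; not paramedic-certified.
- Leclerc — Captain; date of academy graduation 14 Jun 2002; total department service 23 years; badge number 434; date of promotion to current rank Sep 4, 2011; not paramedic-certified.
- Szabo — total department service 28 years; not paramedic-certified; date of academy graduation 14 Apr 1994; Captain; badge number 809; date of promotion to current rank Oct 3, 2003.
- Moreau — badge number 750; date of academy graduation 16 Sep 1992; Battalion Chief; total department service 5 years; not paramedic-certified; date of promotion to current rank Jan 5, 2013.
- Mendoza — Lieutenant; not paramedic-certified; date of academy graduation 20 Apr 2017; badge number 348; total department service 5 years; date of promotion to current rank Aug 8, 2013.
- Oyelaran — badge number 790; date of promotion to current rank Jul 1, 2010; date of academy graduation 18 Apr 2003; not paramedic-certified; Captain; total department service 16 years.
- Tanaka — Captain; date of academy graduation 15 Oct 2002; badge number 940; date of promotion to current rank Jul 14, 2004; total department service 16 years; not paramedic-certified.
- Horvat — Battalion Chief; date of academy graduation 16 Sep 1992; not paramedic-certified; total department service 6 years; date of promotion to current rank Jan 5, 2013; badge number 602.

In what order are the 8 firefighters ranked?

Horvat, Moreau, Szabo, Tanaka, Oyelaran, Greco, Leclerc, Mendoza

By rank: Horvat and Moreau (Battalion Chief); then Szabo, Tanaka, Oyelaran, Greco and Leclerc (Captain); then Mendoza (Lieutenant).
Horvat and Moreau both have date of promotion to current rank Jan 5, 2013, so the next rule applies.
Horvat and Moreau both have date of academy graduation 16 Sep 1992, so the next rule applies.
Horvat and Moreau are each not paramedic-certified, so the next rule applies.
Among Horvat and Moreau, by total department service (higher first): Horvat (6 years) before Moreau (5 years).
Among Szabo, Tanaka, Oyelaran, Greco and Leclerc, by date of promotion to current rank (earlier first): Szabo (Oct 3, 2003) before Tanaka (Jul 14, 2004) before Oyelaran and Greco (Jul 1, 2010) before Leclerc (Sep 4, 2011).
Oyelaran and Greco both have date of academy graduation 18 Apr 2003, so the next rule applies.
Oyelaran and Greco are each not paramedic-certified, so the next rule applies.
Among Oyelaran and Greco, by total department service (higher first): Oyelaran (16 years) before Greco (6 years).
Full order: Horvat, Moreau, Szabo, Tanaka, Oyelaran, Greco, Leclerc, Mendoza.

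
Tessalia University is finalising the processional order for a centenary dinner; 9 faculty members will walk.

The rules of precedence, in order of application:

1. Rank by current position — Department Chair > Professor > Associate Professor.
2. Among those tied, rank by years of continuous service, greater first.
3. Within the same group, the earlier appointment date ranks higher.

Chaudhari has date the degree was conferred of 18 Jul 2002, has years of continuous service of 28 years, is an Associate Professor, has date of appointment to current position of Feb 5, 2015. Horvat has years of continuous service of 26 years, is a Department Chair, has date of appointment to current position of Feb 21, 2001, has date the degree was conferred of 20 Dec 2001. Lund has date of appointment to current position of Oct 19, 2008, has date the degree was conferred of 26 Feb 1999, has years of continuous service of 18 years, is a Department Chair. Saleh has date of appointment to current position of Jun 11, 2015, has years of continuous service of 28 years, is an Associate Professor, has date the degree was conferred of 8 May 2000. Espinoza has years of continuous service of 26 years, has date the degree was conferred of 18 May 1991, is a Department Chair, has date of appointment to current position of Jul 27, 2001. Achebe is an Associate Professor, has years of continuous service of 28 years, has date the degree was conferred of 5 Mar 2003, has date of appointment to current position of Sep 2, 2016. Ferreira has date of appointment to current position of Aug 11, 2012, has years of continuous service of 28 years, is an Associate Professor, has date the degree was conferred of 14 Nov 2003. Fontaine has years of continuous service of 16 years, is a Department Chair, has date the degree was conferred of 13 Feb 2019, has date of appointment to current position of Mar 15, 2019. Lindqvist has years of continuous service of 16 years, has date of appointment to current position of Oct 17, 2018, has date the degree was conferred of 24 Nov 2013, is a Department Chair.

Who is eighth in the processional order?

By current position: Horvat, Espinoza, Lund, Lindqvist and Fontaine (Department Chair); then Ferreira, Chaudhari, Saleh and Achebe (Associate Professor).
Among Horvat, Espinoza, Lund, Lindqvist and Fontaine, by years of continuous service (higher first): Horvat and Espinoza (26 years) before Lund (18 years) before Lindqvist and Fontaine (16 years).
Among Horvat and Espinoza, by date of appointment to current position (earlier first): Horvat (Feb 21, 2001) before Espinoza (Jul 27, 2001).
Among Lindqvist and Fontaine, by date of appointment to current position (earlier first): Lindqvist (Oct 17, 2018) before Fontaine (Mar 15, 2019).
Ferreira, Chaudhari, Saleh and Achebe all have years of continuous service 28 years, so the next rule applies.
Among Ferreira, Chaudhari, Saleh and Achebe, by date of appointment to current position (earlier first): Ferreira (Aug 11, 2012) before Chaudhari (Feb 5, 2015) before Saleh (Jun 11, 2015) before Achebe (Sep 2, 2016).
Order: Horvat, Espinoza, Lund, Lindqvist, Fontaine, Ferreira, Chaudhari, Saleh, Achebe.

Saleh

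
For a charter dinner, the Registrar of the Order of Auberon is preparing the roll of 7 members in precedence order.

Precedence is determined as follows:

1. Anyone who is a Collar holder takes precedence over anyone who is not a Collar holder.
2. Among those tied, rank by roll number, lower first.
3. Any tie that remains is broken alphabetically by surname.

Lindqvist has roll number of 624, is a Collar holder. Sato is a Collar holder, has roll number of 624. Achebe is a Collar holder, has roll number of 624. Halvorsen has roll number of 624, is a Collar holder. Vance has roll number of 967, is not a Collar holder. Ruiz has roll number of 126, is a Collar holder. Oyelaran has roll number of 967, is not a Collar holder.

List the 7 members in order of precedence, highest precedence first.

Ruiz, Achebe, Halvorsen, Lindqvist, Sato, Oyelaran, Vance

By the first rule: Ruiz, Achebe, Halvorsen, Lindqvist and Sato (each a Collar holder); then Oyelaran and Vance (both not a Collar holder).
Among Ruiz, Achebe, Halvorsen, Lindqvist and Sato, by roll number (lower first): Ruiz (126) before Achebe, Halvorsen, Lindqvist and Sato (624).
Among Achebe, Halvorsen, Lindqvist and Sato, alphabetically by surname: Achebe before Halvorsen before Lindqvist before Sato.
Oyelaran and Vance both have roll number 967, so the next rule applies.
Among Oyelaran and Vance, alphabetically by surname: Oyelaran before Vance.
Full order: Ruiz, Achebe, Halvorsen, Lindqvist, Sato, Oyelaran, Vance.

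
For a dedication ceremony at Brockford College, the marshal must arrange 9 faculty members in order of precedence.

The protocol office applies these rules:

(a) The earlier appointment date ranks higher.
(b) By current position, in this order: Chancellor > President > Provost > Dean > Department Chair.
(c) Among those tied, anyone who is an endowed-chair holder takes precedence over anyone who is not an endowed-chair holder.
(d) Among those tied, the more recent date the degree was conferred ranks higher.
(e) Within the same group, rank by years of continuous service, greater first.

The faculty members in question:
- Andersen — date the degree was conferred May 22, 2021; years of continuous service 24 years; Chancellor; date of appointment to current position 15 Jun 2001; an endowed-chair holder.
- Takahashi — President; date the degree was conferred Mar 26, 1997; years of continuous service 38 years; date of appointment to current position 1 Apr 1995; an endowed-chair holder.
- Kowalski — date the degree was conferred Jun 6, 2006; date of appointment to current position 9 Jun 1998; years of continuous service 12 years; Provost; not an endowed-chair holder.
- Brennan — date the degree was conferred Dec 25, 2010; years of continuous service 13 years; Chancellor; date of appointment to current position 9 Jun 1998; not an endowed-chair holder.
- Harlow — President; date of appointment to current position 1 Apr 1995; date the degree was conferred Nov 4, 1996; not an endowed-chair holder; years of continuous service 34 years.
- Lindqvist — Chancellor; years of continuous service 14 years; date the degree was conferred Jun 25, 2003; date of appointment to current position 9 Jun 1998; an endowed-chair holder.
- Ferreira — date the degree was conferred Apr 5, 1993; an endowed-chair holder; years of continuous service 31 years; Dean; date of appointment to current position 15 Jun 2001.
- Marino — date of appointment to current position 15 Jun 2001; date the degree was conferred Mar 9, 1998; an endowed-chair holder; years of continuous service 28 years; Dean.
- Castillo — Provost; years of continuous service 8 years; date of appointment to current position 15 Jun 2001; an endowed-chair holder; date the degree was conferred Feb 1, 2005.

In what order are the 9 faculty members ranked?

Takahashi, Harlow, Lindqvist, Brennan, Kowalski, Andersen, Castillo, Marino, Ferreira

By date of appointment to current position (earlier first): Takahashi and Harlow (both 1 Apr 1995); then Lindqvist, Brennan and Kowalski (each 9 Jun 1998); then Andersen, Castillo, Marino and Ferreira (each 15 Jun 2001).
Takahashi and Harlow are each President, so the next rule applies.
Among Takahashi and Harlow, an endowed-chair holder before not an endowed-chair holder: Takahashi (an endowed-chair holder) before Harlow (not an endowed-chair holder).
Among Lindqvist, Brennan and Kowalski, by current position: Lindqvist and Brennan (Chancellor) before Kowalski (Provost).
Among Lindqvist and Brennan, an endowed-chair holder before not an endowed-chair holder: Lindqvist (an endowed-chair holder) before Brennan (not an endowed-chair holder).
Among Andersen, Castillo, Marino and Ferreira, by current position: Andersen (Chancellor) before Castillo (Provost) before Marino and Ferreira (Dean).
Marino and Ferreira are each an endowed-chair holder, so the next rule applies.
Among Marino and Ferreira, by date the degree was conferred (later first): Marino (Mar 9, 1998) before Ferreira (Apr 5, 1993).
Full order: Takahashi, Harlow, Lindqvist, Brennan, Kowalski, Andersen, Castillo, Marino, Ferreira.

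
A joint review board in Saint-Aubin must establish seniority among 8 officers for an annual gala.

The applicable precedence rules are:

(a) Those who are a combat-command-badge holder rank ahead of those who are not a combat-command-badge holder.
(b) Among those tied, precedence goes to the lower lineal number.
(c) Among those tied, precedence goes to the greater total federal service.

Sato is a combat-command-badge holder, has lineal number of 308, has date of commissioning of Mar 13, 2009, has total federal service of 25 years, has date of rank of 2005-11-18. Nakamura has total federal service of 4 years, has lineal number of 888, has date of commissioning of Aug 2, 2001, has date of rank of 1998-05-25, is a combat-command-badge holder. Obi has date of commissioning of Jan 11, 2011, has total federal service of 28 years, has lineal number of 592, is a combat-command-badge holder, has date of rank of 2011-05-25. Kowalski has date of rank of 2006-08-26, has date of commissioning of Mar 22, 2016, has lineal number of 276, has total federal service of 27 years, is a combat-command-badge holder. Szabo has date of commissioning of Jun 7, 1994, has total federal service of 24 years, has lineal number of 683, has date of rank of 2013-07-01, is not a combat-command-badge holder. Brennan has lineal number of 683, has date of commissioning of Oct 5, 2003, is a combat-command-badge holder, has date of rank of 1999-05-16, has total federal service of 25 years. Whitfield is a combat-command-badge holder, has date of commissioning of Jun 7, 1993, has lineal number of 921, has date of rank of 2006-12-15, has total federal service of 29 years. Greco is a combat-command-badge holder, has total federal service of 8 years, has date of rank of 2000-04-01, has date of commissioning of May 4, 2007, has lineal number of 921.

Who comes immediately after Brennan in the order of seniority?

By the first rule: Kowalski, Sato, Obi, Brennan, Nakamura, Whitfield and Greco (each a combat-command-badge holder); then Szabo (not a combat-command-badge holder).
Among Kowalski, Sato, Obi, Brennan, Nakamura, Whitfield and Greco, by lineal number (lower first): Kowalski (276) before Sato (308) before Obi (592) before Brennan (683) before Nakamura (888) before Whitfield and Greco (921).
Among Whitfield and Greco, by total federal service (higher first): Whitfield (29 years) before Greco (8 years).
Order: Kowalski, Sato, Obi, Brennan, Nakamura, Whitfield, Greco, Szabo.

Nakamura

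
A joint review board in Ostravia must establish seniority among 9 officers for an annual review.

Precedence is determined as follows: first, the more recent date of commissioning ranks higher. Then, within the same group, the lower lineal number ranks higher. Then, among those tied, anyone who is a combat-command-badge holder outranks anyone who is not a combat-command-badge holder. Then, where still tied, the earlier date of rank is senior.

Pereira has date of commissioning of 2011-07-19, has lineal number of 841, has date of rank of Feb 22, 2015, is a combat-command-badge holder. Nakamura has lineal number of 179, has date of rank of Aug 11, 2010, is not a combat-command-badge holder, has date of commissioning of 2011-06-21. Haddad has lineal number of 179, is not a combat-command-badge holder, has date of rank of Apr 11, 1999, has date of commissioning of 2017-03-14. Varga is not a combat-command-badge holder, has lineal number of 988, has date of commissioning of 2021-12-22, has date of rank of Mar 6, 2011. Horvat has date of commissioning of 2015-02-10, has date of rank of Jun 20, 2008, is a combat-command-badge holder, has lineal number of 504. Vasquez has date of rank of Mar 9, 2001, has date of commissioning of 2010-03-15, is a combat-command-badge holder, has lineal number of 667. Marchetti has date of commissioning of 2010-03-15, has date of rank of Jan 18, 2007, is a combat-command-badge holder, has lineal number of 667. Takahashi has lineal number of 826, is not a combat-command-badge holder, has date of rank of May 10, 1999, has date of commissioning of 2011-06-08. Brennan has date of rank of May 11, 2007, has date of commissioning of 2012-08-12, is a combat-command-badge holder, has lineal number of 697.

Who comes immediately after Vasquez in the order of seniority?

Marchetti

By date of commissioning (later first): Varga (2021-12-22); then Haddad (2017-03-14); then Horvat (2015-02-10); then Brennan (2012-08-12); then Pereira (2011-07-19); then Nakamura (2011-06-21); then Takahashi (2011-06-08); then Vasquez and Marchetti (both 2010-03-15).
Vasquez and Marchetti both have lineal number 667, so the next rule applies.
Vasquez and Marchetti are each a combat-command-badge holder, so the next rule applies.
Among Vasquez and Marchetti, by date of rank (earlier first): Vasquez (Mar 9, 2001) before Marchetti (Jan 18, 2007).
Order: Varga, Haddad, Horvat, Brennan, Pereira, Nakamura, Takahashi, Vasquez, Marchetti.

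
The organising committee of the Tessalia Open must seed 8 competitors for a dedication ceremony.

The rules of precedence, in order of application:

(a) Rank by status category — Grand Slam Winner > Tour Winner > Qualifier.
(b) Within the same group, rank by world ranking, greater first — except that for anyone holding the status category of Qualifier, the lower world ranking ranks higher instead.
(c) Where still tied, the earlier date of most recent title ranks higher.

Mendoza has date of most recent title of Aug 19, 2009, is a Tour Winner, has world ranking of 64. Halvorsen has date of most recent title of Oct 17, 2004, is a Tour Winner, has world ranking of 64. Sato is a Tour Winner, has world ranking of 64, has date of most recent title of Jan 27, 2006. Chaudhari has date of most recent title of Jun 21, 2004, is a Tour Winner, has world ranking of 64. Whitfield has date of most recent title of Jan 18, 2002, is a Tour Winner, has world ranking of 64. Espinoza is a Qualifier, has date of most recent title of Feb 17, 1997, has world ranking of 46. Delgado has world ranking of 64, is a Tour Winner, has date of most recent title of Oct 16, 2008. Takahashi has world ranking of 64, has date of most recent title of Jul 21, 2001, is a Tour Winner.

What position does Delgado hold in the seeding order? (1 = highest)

6

By status category: Takahashi, Whitfield, Chaudhari, Halvorsen, Sato, Delgado and Mendoza (Tour Winner); then Espinoza (Qualifier).
Takahashi, Whitfield, Chaudhari, Halvorsen, Sato, Delgado and Mendoza all have world ranking 64, so the next rule applies.
Among Takahashi, Whitfield, Chaudhari, Halvorsen, Sato, Delgado and Mendoza, by date of most recent title (earlier first): Takahashi (Jul 21, 2001) before Whitfield (Jan 18, 2002) before Chaudhari (Jun 21, 2004) before Halvorsen (Oct 17, 2004) before Sato (Jan 27, 2006) before Delgado (Oct 16, 2008) before Mendoza (Aug 19, 2009).
Order: Takahashi, Whitfield, Chaudhari, Halvorsen, Sato, Delgado, Mendoza, Espinoza. So position 6.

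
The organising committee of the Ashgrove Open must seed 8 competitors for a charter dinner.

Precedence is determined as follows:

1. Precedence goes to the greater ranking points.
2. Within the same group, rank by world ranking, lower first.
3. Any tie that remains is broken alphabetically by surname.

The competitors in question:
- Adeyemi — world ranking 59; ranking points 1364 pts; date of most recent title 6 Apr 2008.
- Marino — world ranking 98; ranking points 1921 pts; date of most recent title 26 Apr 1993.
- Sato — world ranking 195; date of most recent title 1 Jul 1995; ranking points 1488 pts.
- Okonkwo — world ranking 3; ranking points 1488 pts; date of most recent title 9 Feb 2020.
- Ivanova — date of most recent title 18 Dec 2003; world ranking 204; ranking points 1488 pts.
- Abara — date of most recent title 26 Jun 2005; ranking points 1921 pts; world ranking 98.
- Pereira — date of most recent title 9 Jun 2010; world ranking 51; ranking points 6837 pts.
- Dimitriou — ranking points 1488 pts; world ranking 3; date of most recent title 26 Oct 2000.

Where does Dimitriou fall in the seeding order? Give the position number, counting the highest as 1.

By ranking points (higher first): Pereira (6837 pts); then Abara and Marino (both 1921 pts); then Dimitriou, Okonkwo, Sato and Ivanova (each 1488 pts); then Adeyemi (1364 pts).
Abara and Marino both have world ranking 98, so the next rule applies.
Among Abara and Marino, alphabetically by surname: Abara before Marino.
Among Dimitriou, Okonkwo, Sato and Ivanova, by world ranking (lower first): Dimitriou and Okonkwo (3) before Sato (195) before Ivanova (204).
Among Dimitriou and Okonkwo, alphabetically by surname: Dimitriou before Okonkwo.
Order: Pereira, Abara, Marino, Dimitriou, Okonkwo, Sato, Ivanova, Adeyemi. So position 4.

4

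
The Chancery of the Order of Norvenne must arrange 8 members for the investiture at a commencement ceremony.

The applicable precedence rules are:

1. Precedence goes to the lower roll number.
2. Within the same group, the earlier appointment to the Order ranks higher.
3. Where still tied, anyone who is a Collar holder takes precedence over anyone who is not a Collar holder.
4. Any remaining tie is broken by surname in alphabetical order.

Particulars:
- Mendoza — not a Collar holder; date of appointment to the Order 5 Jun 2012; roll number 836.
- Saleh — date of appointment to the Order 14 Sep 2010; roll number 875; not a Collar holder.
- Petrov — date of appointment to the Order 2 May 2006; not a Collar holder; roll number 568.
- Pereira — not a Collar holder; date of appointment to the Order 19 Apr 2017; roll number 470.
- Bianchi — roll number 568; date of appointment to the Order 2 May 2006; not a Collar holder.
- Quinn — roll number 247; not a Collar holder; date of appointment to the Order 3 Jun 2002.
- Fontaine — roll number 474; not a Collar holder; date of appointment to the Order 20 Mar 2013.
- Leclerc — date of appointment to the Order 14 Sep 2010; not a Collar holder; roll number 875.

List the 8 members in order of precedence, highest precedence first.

By roll number (lower first): Quinn (247); then Pereira (470); then Fontaine (474); then Bianchi and Petrov (both 568); then Mendoza (836); then Leclerc and Saleh (both 875).
Bianchi and Petrov both have date of appointment to the Order 2 May 2006, so the next rule applies.
Bianchi and Petrov are each not a Collar holder, so the next rule applies.
Among Bianchi and Petrov, alphabetically by surname: Bianchi before Petrov.
Leclerc and Saleh both have date of appointment to the Order 14 Sep 2010, so the next rule applies.
Leclerc and Saleh are each not a Collar holder, so the next rule applies.
Among Leclerc and Saleh, alphabetically by surname: Leclerc before Saleh.
Full order: Quinn, Pereira, Fontaine, Bianchi, Petrov, Mendoza, Leclerc, Saleh.

Quinn, Pereira, Fontaine, Bianchi, Petrov, Mendoza, Leclerc, Saleh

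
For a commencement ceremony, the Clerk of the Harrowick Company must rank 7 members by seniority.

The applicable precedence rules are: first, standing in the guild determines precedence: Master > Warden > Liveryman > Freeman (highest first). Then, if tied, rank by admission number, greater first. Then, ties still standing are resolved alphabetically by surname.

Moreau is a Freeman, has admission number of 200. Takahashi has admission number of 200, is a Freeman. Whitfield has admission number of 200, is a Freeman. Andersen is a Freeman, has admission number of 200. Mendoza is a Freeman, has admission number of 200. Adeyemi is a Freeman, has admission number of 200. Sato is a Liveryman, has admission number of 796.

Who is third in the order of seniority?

Andersen

By standing in the guild: Sato (Liveryman); then Adeyemi, Andersen, Mendoza, Moreau, Takahashi and Whitfield (Freeman).
Adeyemi, Andersen, Mendoza, Moreau, Takahashi and Whitfield all have admission number 200, so the next rule applies.
Among Adeyemi, Andersen, Mendoza, Moreau, Takahashi and Whitfield, alphabetically by surname: Adeyemi before Andersen before Mendoza before Moreau before Takahashi before Whitfield.
Order: Sato, Adeyemi, Andersen, Mendoza, Moreau, Takahashi, Whitfield.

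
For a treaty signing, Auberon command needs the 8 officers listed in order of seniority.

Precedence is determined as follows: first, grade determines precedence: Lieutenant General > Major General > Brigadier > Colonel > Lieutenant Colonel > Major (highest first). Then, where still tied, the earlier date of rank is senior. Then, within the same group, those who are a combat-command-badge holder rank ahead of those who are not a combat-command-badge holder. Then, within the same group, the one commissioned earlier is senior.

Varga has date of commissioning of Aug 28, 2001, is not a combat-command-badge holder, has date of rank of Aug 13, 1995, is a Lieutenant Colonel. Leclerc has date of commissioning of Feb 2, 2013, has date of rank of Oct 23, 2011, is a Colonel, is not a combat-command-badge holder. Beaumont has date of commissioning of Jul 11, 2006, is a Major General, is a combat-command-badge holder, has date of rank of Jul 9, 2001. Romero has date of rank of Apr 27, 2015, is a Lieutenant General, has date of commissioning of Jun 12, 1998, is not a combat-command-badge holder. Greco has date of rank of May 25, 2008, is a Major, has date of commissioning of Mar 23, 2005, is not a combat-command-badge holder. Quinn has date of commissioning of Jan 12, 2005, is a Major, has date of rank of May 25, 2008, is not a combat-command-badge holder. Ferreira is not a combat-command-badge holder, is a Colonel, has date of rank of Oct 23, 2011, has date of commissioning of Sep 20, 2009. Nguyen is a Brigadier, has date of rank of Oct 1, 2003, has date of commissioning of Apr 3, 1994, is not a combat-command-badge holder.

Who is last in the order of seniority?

Greco

By grade: Romero (Lieutenant General); then Beaumont (Major General); then Nguyen (Brigadier); then Ferreira and Leclerc (Colonel); then Varga (Lieutenant Colonel); then Quinn and Greco (Major).
Ferreira and Leclerc both have date of rank Oct 23, 2011, so the next rule applies.
Ferreira and Leclerc are each not a combat-command-badge holder, so the next rule applies.
Among Ferreira and Leclerc, by date of commissioning (earlier first): Ferreira (Sep 20, 2009) before Leclerc (Feb 2, 2013).
Quinn and Greco both have date of rank May 25, 2008, so the next rule applies.
Quinn and Greco are each not a combat-command-badge holder, so the next rule applies.
Among Quinn and Greco, by date of commissioning (earlier first): Quinn (Jan 12, 2005) before Greco (Mar 23, 2005).
Order: Romero, Beaumont, Nguyen, Ferreira, Leclerc, Varga, Quinn, Greco.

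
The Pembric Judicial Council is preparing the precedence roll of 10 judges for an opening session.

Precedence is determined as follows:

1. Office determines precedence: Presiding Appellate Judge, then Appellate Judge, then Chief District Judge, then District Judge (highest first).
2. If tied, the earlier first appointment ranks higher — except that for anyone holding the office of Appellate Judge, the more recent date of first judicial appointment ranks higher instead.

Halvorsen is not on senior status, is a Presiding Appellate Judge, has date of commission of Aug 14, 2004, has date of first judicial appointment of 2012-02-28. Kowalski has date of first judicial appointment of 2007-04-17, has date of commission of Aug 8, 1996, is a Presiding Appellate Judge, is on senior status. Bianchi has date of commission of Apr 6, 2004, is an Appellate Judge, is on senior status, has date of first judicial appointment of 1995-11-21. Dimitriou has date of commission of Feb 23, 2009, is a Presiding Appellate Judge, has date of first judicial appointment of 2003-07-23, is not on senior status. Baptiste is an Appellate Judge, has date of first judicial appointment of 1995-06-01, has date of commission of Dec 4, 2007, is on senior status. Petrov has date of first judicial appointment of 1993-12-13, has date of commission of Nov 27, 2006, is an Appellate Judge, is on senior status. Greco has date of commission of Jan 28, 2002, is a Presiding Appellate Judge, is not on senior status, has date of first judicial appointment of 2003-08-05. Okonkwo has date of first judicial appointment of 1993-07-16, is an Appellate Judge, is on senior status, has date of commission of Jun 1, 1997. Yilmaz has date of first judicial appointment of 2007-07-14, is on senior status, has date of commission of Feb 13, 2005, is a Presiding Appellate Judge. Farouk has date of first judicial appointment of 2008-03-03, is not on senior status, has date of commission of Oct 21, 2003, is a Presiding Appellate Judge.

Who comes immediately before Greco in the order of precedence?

By office: Dimitriou, Greco, Kowalski, Yilmaz, Farouk and Halvorsen (Presiding Appellate Judge); then Bianchi, Baptiste, Petrov and Okonkwo (Appellate Judge).
Among Dimitriou, Greco, Kowalski, Yilmaz, Farouk and Halvorsen, by date of first judicial appointment (earlier first): Dimitriou (2003-07-23) before Greco (2003-08-05) before Kowalski (2007-04-17) before Yilmaz (2007-07-14) before Farouk (2008-03-03) before Halvorsen (2012-02-28).
Among Bianchi, Baptiste, Petrov and Okonkwo, by date of first judicial appointment (later first) (reversed rule for this group): Bianchi (1995-11-21) before Baptiste (1995-06-01) before Petrov (1993-12-13) before Okonkwo (1993-07-16).
Order: Dimitriou, Greco, Kowalski, Yilmaz, Farouk, Halvorsen, Bianchi, Baptiste, Petrov, Okonkwo.

Dimitriou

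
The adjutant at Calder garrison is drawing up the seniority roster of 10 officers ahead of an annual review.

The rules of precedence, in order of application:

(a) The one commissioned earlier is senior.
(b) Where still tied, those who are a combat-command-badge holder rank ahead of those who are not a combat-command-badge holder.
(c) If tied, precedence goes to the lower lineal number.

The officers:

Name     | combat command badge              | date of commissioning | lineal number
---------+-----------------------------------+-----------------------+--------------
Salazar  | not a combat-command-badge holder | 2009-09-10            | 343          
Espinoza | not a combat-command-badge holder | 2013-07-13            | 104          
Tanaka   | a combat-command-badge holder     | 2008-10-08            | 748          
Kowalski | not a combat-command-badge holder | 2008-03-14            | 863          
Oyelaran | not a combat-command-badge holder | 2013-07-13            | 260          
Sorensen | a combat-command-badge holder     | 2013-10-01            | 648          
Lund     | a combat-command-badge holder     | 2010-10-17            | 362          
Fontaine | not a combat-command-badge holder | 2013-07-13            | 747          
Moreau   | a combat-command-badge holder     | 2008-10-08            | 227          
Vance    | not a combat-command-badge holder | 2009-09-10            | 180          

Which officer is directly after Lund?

Espinoza

By date of commissioning (earlier first): Kowalski (2008-03-14); then Moreau and Tanaka (both 2008-10-08); then Vance and Salazar (both 2009-09-10); then Lund (2010-10-17); then Espinoza, Oyelaran and Fontaine (each 2013-07-13); then Sorensen (2013-10-01).
Moreau and Tanaka are each a combat-command-badge holder, so the next rule applies.
Among Moreau and Tanaka, by lineal number (lower first): Moreau (227) before Tanaka (748).
Vance and Salazar are each not a combat-command-badge holder, so the next rule applies.
Among Vance and Salazar, by lineal number (lower first): Vance (180) before Salazar (343).
Espinoza, Oyelaran and Fontaine are each not a combat-command-badge holder, so the next rule applies.
Among Espinoza, Oyelaran and Fontaine, by lineal number (lower first): Espinoza (104) before Oyelaran (260) before Fontaine (747).
Order: Kowalski, Moreau, Tanaka, Vance, Salazar, Lund, Espinoza, Oyelaran, Fontaine, Sorensen.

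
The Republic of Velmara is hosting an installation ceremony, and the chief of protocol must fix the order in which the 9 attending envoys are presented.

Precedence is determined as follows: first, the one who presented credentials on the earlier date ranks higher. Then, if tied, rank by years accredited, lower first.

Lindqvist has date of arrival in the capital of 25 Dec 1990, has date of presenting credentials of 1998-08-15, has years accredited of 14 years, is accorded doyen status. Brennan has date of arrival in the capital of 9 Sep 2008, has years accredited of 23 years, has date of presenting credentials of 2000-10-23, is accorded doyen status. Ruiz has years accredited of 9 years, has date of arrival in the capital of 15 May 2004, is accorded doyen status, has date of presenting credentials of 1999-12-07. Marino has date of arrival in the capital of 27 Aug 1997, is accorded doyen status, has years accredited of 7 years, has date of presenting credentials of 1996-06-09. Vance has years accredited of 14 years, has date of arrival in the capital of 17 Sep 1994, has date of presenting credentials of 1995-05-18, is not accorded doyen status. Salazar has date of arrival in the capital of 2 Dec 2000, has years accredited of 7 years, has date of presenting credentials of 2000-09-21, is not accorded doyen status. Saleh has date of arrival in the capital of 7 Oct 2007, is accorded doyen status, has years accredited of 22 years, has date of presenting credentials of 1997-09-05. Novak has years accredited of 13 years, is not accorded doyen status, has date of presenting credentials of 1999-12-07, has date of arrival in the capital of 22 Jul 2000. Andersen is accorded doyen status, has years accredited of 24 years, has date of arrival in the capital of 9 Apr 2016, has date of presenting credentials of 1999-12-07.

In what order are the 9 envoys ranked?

Vance, Marino, Saleh, Lindqvist, Ruiz, Novak, Andersen, Salazar, Brennan

By date of presenting credentials (earlier first): Vance (1995-05-18); then Marino (1996-06-09); then Saleh (1997-09-05); then Lindqvist (1998-08-15); then Ruiz, Novak and Andersen (each 1999-12-07); then Salazar (2000-09-21); then Brennan (2000-10-23).
Among Ruiz, Novak and Andersen, by years accredited (lower first): Ruiz (9 years) before Novak (13 years) before Andersen (24 years).
Full order: Vance, Marino, Saleh, Lindqvist, Ruiz, Novak, Andersen, Salazar, Brennan.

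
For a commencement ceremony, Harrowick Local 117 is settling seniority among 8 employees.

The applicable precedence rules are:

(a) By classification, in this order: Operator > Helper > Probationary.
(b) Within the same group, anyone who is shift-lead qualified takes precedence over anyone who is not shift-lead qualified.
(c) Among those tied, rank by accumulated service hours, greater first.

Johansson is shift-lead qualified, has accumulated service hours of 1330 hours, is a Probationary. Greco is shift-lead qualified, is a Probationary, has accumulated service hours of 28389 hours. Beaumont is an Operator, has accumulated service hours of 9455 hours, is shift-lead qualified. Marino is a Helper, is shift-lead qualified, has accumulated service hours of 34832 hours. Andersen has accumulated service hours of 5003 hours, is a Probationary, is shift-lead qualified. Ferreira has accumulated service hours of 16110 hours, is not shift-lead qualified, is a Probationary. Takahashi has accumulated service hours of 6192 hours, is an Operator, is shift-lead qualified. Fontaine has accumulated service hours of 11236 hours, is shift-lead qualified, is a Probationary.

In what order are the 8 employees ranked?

Beaumont, Takahashi, Marino, Greco, Fontaine, Andersen, Johansson, Ferreira

By classification: Beaumont and Takahashi (Operator); then Marino (Helper); then Greco, Fontaine, Andersen, Johansson and Ferreira (Probationary).
Beaumont and Takahashi are each shift-lead qualified, so the next rule applies.
Among Beaumont and Takahashi, by accumulated service hours (higher first): Beaumont (9455 hours) before Takahashi (6192 hours).
Among Greco, Fontaine, Andersen, Johansson and Ferreira, shift-lead qualified before not shift-lead qualified: Greco, Fontaine, Andersen and Johansson (shift-lead qualified) before Ferreira (not shift-lead qualified).
Among Greco, Fontaine, Andersen and Johansson, by accumulated service hours (higher first): Greco (28389 hours) before Fontaine (11236 hours) before Andersen (5003 hours) before Johansson (1330 hours).
Full order: Beaumont, Takahashi, Marino, Greco, Fontaine, Andersen, Johansson, Ferreira.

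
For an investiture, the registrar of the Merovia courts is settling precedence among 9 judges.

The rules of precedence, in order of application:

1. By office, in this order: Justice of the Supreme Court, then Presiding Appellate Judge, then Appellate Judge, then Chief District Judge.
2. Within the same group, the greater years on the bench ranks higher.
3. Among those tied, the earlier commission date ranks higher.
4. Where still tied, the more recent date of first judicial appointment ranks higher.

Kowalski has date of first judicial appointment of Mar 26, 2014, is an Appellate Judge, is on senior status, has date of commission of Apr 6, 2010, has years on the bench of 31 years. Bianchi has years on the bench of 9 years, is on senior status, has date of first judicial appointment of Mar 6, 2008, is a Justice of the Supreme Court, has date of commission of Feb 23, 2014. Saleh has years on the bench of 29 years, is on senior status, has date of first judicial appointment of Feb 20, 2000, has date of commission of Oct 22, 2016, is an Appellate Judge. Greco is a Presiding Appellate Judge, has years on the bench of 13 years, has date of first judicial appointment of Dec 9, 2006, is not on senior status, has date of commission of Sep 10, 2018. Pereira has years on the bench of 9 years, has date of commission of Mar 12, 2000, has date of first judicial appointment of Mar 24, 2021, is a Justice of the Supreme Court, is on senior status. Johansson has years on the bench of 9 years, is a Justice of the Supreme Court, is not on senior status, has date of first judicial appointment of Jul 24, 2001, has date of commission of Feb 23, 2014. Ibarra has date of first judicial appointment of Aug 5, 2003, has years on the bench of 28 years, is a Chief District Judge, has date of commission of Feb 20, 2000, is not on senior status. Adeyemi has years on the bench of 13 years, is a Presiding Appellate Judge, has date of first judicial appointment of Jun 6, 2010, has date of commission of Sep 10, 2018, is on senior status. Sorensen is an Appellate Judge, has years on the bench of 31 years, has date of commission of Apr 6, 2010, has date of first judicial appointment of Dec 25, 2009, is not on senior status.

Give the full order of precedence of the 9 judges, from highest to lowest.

By office: Pereira, Bianchi and Johansson (Justice of the Supreme Court); then Adeyemi and Greco (Presiding Appellate Judge); then Kowalski, Sorensen and Saleh (Appellate Judge); then Ibarra (Chief District Judge).
Pereira, Bianchi and Johansson all have years on the bench 9 years, so the next rule applies.
Among Pereira, Bianchi and Johansson, by date of commission (earlier first): Pereira (Mar 12, 2000) before Bianchi and Johansson (Feb 23, 2014).
Among Bianchi and Johansson, by date of first judicial appointment (later first): Bianchi (Mar 6, 2008) before Johansson (Jul 24, 2001).
Adeyemi and Greco both have years on the bench 13 years, so the next rule applies.
Adeyemi and Greco both have date of commission Sep 10, 2018, so the next rule applies.
Among Adeyemi and Greco, by date of first judicial appointment (later first): Adeyemi (Jun 6, 2010) before Greco (Dec 9, 2006).
Among Kowalski, Sorensen and Saleh, by years on the bench (higher first): Kowalski and Sorensen (31 years) before Saleh (29 years).
Kowalski and Sorensen both have date of commission Apr 6, 2010, so the next rule applies.
Among Kowalski and Sorensen, by date of first judicial appointment (later first): Kowalski (Mar 26, 2014) before Sorensen (Dec 25, 2009).
Full order: Pereira, Bianchi, Johansson, Adeyemi, Greco, Kowalski, Sorensen, Saleh, Ibarra.

Pereira, Bianchi, Johansson, Adeyemi, Greco, Kowalski, Sorensen, Saleh, Ibarra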